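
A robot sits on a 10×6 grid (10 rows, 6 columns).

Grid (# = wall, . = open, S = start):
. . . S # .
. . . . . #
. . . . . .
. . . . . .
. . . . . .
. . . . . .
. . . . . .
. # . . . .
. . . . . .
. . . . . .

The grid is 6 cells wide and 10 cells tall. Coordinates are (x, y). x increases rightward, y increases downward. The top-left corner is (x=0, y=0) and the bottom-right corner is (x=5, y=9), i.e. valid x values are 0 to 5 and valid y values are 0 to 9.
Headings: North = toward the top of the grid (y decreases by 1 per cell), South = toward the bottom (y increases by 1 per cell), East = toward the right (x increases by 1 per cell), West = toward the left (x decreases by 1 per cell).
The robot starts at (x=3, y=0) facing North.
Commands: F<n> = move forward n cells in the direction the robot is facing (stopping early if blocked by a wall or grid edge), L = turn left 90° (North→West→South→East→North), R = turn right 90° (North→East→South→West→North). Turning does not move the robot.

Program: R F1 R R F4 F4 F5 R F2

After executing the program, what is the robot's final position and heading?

Start: (x=3, y=0), facing North
  R: turn right, now facing East
  F1: move forward 0/1 (blocked), now at (x=3, y=0)
  R: turn right, now facing South
  R: turn right, now facing West
  F4: move forward 3/4 (blocked), now at (x=0, y=0)
  F4: move forward 0/4 (blocked), now at (x=0, y=0)
  F5: move forward 0/5 (blocked), now at (x=0, y=0)
  R: turn right, now facing North
  F2: move forward 0/2 (blocked), now at (x=0, y=0)
Final: (x=0, y=0), facing North

Answer: Final position: (x=0, y=0), facing North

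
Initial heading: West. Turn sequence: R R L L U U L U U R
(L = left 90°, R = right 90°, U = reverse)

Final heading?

Start: West
  R (right (90° clockwise)) -> North
  R (right (90° clockwise)) -> East
  L (left (90° counter-clockwise)) -> North
  L (left (90° counter-clockwise)) -> West
  U (U-turn (180°)) -> East
  U (U-turn (180°)) -> West
  L (left (90° counter-clockwise)) -> South
  U (U-turn (180°)) -> North
  U (U-turn (180°)) -> South
  R (right (90° clockwise)) -> West
Final: West

Answer: Final heading: West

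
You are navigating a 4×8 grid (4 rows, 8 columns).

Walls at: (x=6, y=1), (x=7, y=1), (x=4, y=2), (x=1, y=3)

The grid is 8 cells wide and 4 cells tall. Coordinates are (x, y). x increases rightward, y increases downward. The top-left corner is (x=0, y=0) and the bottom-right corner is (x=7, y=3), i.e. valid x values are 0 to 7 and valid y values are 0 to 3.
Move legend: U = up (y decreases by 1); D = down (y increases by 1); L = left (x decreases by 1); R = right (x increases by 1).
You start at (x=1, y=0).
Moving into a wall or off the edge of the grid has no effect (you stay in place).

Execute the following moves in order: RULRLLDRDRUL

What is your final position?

Answer: Final position: (x=1, y=1)

Derivation:
Start: (x=1, y=0)
  R (right): (x=1, y=0) -> (x=2, y=0)
  U (up): blocked, stay at (x=2, y=0)
  L (left): (x=2, y=0) -> (x=1, y=0)
  R (right): (x=1, y=0) -> (x=2, y=0)
  L (left): (x=2, y=0) -> (x=1, y=0)
  L (left): (x=1, y=0) -> (x=0, y=0)
  D (down): (x=0, y=0) -> (x=0, y=1)
  R (right): (x=0, y=1) -> (x=1, y=1)
  D (down): (x=1, y=1) -> (x=1, y=2)
  R (right): (x=1, y=2) -> (x=2, y=2)
  U (up): (x=2, y=2) -> (x=2, y=1)
  L (left): (x=2, y=1) -> (x=1, y=1)
Final: (x=1, y=1)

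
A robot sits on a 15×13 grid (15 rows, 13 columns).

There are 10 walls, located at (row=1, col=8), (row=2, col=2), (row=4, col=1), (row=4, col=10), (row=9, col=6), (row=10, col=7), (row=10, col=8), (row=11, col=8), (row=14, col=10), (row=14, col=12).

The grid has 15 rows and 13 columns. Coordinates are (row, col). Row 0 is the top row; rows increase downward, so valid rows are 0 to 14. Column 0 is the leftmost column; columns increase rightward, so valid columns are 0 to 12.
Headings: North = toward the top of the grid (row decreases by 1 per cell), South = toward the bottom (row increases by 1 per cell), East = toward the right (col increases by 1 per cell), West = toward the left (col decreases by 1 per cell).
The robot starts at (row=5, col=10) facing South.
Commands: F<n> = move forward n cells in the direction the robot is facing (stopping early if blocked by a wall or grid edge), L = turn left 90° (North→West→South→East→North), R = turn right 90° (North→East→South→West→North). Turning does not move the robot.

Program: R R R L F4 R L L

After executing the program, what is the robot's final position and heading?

Start: (row=5, col=10), facing South
  R: turn right, now facing West
  R: turn right, now facing North
  R: turn right, now facing East
  L: turn left, now facing North
  F4: move forward 0/4 (blocked), now at (row=5, col=10)
  R: turn right, now facing East
  L: turn left, now facing North
  L: turn left, now facing West
Final: (row=5, col=10), facing West

Answer: Final position: (row=5, col=10), facing West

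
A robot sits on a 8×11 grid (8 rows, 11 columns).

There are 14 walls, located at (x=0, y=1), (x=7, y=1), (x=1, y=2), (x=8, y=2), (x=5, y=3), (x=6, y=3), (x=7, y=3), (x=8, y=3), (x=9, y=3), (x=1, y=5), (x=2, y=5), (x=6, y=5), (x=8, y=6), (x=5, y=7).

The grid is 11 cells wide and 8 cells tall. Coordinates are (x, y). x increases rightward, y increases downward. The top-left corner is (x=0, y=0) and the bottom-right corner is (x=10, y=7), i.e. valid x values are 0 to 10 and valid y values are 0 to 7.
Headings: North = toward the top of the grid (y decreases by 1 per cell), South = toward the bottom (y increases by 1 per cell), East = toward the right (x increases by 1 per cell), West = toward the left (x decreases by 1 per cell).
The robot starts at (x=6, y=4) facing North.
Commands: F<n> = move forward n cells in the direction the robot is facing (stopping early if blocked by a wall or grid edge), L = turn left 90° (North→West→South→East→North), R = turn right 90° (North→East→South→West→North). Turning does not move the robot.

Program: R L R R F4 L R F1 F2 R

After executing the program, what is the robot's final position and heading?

Answer: Final position: (x=6, y=4), facing West

Derivation:
Start: (x=6, y=4), facing North
  R: turn right, now facing East
  L: turn left, now facing North
  R: turn right, now facing East
  R: turn right, now facing South
  F4: move forward 0/4 (blocked), now at (x=6, y=4)
  L: turn left, now facing East
  R: turn right, now facing South
  F1: move forward 0/1 (blocked), now at (x=6, y=4)
  F2: move forward 0/2 (blocked), now at (x=6, y=4)
  R: turn right, now facing West
Final: (x=6, y=4), facing West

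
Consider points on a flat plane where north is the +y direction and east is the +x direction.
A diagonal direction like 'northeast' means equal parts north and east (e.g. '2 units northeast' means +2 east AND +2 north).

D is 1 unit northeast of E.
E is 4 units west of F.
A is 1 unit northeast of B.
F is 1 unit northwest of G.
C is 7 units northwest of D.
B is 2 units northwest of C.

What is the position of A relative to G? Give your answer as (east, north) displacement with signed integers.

Place G at the origin (east=0, north=0).
  F is 1 unit northwest of G: delta (east=-1, north=+1); F at (east=-1, north=1).
  E is 4 units west of F: delta (east=-4, north=+0); E at (east=-5, north=1).
  D is 1 unit northeast of E: delta (east=+1, north=+1); D at (east=-4, north=2).
  C is 7 units northwest of D: delta (east=-7, north=+7); C at (east=-11, north=9).
  B is 2 units northwest of C: delta (east=-2, north=+2); B at (east=-13, north=11).
  A is 1 unit northeast of B: delta (east=+1, north=+1); A at (east=-12, north=12).
Therefore A relative to G: (east=-12, north=12).

Answer: A is at (east=-12, north=12) relative to G.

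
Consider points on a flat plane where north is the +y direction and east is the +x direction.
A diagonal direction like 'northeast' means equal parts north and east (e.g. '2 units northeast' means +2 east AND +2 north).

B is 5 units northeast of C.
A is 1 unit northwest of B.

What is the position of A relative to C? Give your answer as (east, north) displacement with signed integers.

Place C at the origin (east=0, north=0).
  B is 5 units northeast of C: delta (east=+5, north=+5); B at (east=5, north=5).
  A is 1 unit northwest of B: delta (east=-1, north=+1); A at (east=4, north=6).
Therefore A relative to C: (east=4, north=6).

Answer: A is at (east=4, north=6) relative to C.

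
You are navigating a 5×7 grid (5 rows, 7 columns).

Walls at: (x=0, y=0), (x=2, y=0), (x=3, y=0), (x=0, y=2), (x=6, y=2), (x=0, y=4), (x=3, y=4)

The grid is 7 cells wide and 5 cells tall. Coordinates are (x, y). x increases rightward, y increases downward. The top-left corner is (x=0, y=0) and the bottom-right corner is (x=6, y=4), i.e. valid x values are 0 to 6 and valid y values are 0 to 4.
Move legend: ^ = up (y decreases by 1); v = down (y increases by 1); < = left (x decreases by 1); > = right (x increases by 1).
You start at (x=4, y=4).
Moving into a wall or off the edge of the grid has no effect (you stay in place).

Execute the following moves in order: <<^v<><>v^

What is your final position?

Start: (x=4, y=4)
  < (left): blocked, stay at (x=4, y=4)
  < (left): blocked, stay at (x=4, y=4)
  ^ (up): (x=4, y=4) -> (x=4, y=3)
  v (down): (x=4, y=3) -> (x=4, y=4)
  < (left): blocked, stay at (x=4, y=4)
  > (right): (x=4, y=4) -> (x=5, y=4)
  < (left): (x=5, y=4) -> (x=4, y=4)
  > (right): (x=4, y=4) -> (x=5, y=4)
  v (down): blocked, stay at (x=5, y=4)
  ^ (up): (x=5, y=4) -> (x=5, y=3)
Final: (x=5, y=3)

Answer: Final position: (x=5, y=3)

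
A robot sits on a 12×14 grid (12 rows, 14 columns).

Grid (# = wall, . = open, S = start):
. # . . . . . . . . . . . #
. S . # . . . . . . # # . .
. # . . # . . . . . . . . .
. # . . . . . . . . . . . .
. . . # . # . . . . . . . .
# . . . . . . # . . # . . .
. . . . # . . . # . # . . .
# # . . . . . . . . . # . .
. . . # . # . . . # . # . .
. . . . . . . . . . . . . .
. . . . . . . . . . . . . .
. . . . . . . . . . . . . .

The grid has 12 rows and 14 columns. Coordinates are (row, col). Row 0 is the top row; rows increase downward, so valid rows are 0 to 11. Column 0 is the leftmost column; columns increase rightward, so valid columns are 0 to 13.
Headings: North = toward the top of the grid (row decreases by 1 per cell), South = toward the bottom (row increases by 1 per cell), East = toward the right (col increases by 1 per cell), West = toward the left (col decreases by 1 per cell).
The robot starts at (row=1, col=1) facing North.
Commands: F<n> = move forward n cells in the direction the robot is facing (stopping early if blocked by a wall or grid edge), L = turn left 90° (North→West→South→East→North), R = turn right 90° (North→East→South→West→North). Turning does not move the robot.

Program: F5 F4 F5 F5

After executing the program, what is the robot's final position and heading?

Answer: Final position: (row=1, col=1), facing North

Derivation:
Start: (row=1, col=1), facing North
  F5: move forward 0/5 (blocked), now at (row=1, col=1)
  F4: move forward 0/4 (blocked), now at (row=1, col=1)
  F5: move forward 0/5 (blocked), now at (row=1, col=1)
  F5: move forward 0/5 (blocked), now at (row=1, col=1)
Final: (row=1, col=1), facing North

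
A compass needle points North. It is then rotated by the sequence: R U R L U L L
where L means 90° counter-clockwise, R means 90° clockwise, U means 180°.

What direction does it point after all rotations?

Answer: Final heading: West

Derivation:
Start: North
  R (right (90° clockwise)) -> East
  U (U-turn (180°)) -> West
  R (right (90° clockwise)) -> North
  L (left (90° counter-clockwise)) -> West
  U (U-turn (180°)) -> East
  L (left (90° counter-clockwise)) -> North
  L (left (90° counter-clockwise)) -> West
Final: West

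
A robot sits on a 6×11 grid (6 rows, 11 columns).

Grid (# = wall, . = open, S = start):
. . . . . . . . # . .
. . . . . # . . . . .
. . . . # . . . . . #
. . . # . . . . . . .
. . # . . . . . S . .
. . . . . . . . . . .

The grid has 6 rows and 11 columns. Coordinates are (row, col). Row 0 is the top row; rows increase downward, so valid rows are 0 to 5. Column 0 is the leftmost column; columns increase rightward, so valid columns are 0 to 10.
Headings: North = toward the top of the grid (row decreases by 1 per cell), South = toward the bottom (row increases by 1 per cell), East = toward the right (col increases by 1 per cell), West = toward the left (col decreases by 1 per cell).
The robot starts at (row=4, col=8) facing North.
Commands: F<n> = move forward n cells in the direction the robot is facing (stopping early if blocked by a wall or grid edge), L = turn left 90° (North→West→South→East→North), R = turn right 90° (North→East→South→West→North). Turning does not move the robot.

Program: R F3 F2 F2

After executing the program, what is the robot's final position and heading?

Start: (row=4, col=8), facing North
  R: turn right, now facing East
  F3: move forward 2/3 (blocked), now at (row=4, col=10)
  F2: move forward 0/2 (blocked), now at (row=4, col=10)
  F2: move forward 0/2 (blocked), now at (row=4, col=10)
Final: (row=4, col=10), facing East

Answer: Final position: (row=4, col=10), facing East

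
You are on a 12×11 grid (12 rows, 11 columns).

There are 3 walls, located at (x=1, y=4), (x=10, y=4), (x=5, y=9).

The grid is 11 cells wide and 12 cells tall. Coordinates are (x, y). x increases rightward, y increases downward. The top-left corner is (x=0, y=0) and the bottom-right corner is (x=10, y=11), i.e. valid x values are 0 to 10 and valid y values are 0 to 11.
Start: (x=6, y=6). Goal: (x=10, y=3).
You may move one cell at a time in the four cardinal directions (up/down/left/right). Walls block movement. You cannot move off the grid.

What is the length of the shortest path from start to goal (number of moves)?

BFS from (x=6, y=6) until reaching (x=10, y=3):
  Distance 0: (x=6, y=6)
  Distance 1: (x=6, y=5), (x=5, y=6), (x=7, y=6), (x=6, y=7)
  Distance 2: (x=6, y=4), (x=5, y=5), (x=7, y=5), (x=4, y=6), (x=8, y=6), (x=5, y=7), (x=7, y=7), (x=6, y=8)
  Distance 3: (x=6, y=3), (x=5, y=4), (x=7, y=4), (x=4, y=5), (x=8, y=5), (x=3, y=6), (x=9, y=6), (x=4, y=7), (x=8, y=7), (x=5, y=8), (x=7, y=8), (x=6, y=9)
  Distance 4: (x=6, y=2), (x=5, y=3), (x=7, y=3), (x=4, y=4), (x=8, y=4), (x=3, y=5), (x=9, y=5), (x=2, y=6), (x=10, y=6), (x=3, y=7), (x=9, y=7), (x=4, y=8), (x=8, y=8), (x=7, y=9), (x=6, y=10)
  Distance 5: (x=6, y=1), (x=5, y=2), (x=7, y=2), (x=4, y=3), (x=8, y=3), (x=3, y=4), (x=9, y=4), (x=2, y=5), (x=10, y=5), (x=1, y=6), (x=2, y=7), (x=10, y=7), (x=3, y=8), (x=9, y=8), (x=4, y=9), (x=8, y=9), (x=5, y=10), (x=7, y=10), (x=6, y=11)
  Distance 6: (x=6, y=0), (x=5, y=1), (x=7, y=1), (x=4, y=2), (x=8, y=2), (x=3, y=3), (x=9, y=3), (x=2, y=4), (x=1, y=5), (x=0, y=6), (x=1, y=7), (x=2, y=8), (x=10, y=8), (x=3, y=9), (x=9, y=9), (x=4, y=10), (x=8, y=10), (x=5, y=11), (x=7, y=11)
  Distance 7: (x=5, y=0), (x=7, y=0), (x=4, y=1), (x=8, y=1), (x=3, y=2), (x=9, y=2), (x=2, y=3), (x=10, y=3), (x=0, y=5), (x=0, y=7), (x=1, y=8), (x=2, y=9), (x=10, y=9), (x=3, y=10), (x=9, y=10), (x=4, y=11), (x=8, y=11)  <- goal reached here
One shortest path (7 moves): (x=6, y=6) -> (x=7, y=6) -> (x=8, y=6) -> (x=9, y=6) -> (x=9, y=5) -> (x=9, y=4) -> (x=9, y=3) -> (x=10, y=3)

Answer: Shortest path length: 7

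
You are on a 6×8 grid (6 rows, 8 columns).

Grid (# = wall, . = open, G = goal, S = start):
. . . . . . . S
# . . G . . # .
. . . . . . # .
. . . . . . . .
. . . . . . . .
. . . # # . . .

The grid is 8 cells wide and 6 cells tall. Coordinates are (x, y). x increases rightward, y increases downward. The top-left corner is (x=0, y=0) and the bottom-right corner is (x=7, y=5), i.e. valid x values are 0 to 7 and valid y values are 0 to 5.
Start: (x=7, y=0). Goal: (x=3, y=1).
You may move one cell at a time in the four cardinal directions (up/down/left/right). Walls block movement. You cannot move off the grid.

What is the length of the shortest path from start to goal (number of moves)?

Answer: Shortest path length: 5

Derivation:
BFS from (x=7, y=0) until reaching (x=3, y=1):
  Distance 0: (x=7, y=0)
  Distance 1: (x=6, y=0), (x=7, y=1)
  Distance 2: (x=5, y=0), (x=7, y=2)
  Distance 3: (x=4, y=0), (x=5, y=1), (x=7, y=3)
  Distance 4: (x=3, y=0), (x=4, y=1), (x=5, y=2), (x=6, y=3), (x=7, y=4)
  Distance 5: (x=2, y=0), (x=3, y=1), (x=4, y=2), (x=5, y=3), (x=6, y=4), (x=7, y=5)  <- goal reached here
One shortest path (5 moves): (x=7, y=0) -> (x=6, y=0) -> (x=5, y=0) -> (x=4, y=0) -> (x=3, y=0) -> (x=3, y=1)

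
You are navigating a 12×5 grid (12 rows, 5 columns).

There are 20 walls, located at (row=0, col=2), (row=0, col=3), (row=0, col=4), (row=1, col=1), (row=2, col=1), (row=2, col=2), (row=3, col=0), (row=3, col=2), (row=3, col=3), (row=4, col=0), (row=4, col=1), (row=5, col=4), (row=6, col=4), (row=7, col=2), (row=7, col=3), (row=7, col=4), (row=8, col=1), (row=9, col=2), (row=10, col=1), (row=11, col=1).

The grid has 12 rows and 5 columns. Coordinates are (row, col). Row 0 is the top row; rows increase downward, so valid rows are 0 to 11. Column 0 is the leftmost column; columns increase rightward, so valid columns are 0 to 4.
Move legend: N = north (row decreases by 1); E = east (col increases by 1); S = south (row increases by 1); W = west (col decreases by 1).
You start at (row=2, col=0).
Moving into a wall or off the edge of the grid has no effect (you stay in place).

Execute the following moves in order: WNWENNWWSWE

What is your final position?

Start: (row=2, col=0)
  W (west): blocked, stay at (row=2, col=0)
  N (north): (row=2, col=0) -> (row=1, col=0)
  W (west): blocked, stay at (row=1, col=0)
  E (east): blocked, stay at (row=1, col=0)
  N (north): (row=1, col=0) -> (row=0, col=0)
  N (north): blocked, stay at (row=0, col=0)
  W (west): blocked, stay at (row=0, col=0)
  W (west): blocked, stay at (row=0, col=0)
  S (south): (row=0, col=0) -> (row=1, col=0)
  W (west): blocked, stay at (row=1, col=0)
  E (east): blocked, stay at (row=1, col=0)
Final: (row=1, col=0)

Answer: Final position: (row=1, col=0)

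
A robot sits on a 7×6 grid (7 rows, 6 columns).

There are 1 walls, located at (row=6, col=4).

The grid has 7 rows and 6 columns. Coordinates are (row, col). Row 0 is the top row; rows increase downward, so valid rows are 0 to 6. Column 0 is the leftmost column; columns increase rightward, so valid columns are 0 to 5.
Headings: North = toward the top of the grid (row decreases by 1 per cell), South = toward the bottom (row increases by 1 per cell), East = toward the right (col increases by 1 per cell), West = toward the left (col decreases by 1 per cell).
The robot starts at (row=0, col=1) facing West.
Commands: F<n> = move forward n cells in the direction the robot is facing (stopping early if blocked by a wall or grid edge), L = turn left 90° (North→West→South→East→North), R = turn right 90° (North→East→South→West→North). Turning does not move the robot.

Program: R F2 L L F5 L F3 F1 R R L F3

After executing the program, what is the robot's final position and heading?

Start: (row=0, col=1), facing West
  R: turn right, now facing North
  F2: move forward 0/2 (blocked), now at (row=0, col=1)
  L: turn left, now facing West
  L: turn left, now facing South
  F5: move forward 5, now at (row=5, col=1)
  L: turn left, now facing East
  F3: move forward 3, now at (row=5, col=4)
  F1: move forward 1, now at (row=5, col=5)
  R: turn right, now facing South
  R: turn right, now facing West
  L: turn left, now facing South
  F3: move forward 1/3 (blocked), now at (row=6, col=5)
Final: (row=6, col=5), facing South

Answer: Final position: (row=6, col=5), facing South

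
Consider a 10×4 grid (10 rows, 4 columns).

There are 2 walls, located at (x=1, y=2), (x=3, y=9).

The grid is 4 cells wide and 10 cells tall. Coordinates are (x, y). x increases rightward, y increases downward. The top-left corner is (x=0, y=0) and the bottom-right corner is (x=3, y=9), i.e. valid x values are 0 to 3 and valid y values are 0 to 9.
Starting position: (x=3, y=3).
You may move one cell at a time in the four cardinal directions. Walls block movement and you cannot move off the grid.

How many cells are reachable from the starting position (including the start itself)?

Answer: Reachable cells: 38

Derivation:
BFS flood-fill from (x=3, y=3):
  Distance 0: (x=3, y=3)
  Distance 1: (x=3, y=2), (x=2, y=3), (x=3, y=4)
  Distance 2: (x=3, y=1), (x=2, y=2), (x=1, y=3), (x=2, y=4), (x=3, y=5)
  Distance 3: (x=3, y=0), (x=2, y=1), (x=0, y=3), (x=1, y=4), (x=2, y=5), (x=3, y=6)
  Distance 4: (x=2, y=0), (x=1, y=1), (x=0, y=2), (x=0, y=4), (x=1, y=5), (x=2, y=6), (x=3, y=7)
  Distance 5: (x=1, y=0), (x=0, y=1), (x=0, y=5), (x=1, y=6), (x=2, y=7), (x=3, y=8)
  Distance 6: (x=0, y=0), (x=0, y=6), (x=1, y=7), (x=2, y=8)
  Distance 7: (x=0, y=7), (x=1, y=8), (x=2, y=9)
  Distance 8: (x=0, y=8), (x=1, y=9)
  Distance 9: (x=0, y=9)
Total reachable: 38 (grid has 38 open cells total)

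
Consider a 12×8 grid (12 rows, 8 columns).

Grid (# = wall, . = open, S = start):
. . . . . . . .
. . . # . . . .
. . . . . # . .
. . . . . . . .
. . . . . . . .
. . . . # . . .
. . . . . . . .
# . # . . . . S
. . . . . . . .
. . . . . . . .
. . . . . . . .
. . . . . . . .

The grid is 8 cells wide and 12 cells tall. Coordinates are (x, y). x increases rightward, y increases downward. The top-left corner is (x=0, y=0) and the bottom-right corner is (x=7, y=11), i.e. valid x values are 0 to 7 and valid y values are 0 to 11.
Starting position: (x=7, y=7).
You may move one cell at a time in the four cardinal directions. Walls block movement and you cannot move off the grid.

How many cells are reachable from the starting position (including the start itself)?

Answer: Reachable cells: 91

Derivation:
BFS flood-fill from (x=7, y=7):
  Distance 0: (x=7, y=7)
  Distance 1: (x=7, y=6), (x=6, y=7), (x=7, y=8)
  Distance 2: (x=7, y=5), (x=6, y=6), (x=5, y=7), (x=6, y=8), (x=7, y=9)
  Distance 3: (x=7, y=4), (x=6, y=5), (x=5, y=6), (x=4, y=7), (x=5, y=8), (x=6, y=9), (x=7, y=10)
  Distance 4: (x=7, y=3), (x=6, y=4), (x=5, y=5), (x=4, y=6), (x=3, y=7), (x=4, y=8), (x=5, y=9), (x=6, y=10), (x=7, y=11)
  Distance 5: (x=7, y=2), (x=6, y=3), (x=5, y=4), (x=3, y=6), (x=3, y=8), (x=4, y=9), (x=5, y=10), (x=6, y=11)
  Distance 6: (x=7, y=1), (x=6, y=2), (x=5, y=3), (x=4, y=4), (x=3, y=5), (x=2, y=6), (x=2, y=8), (x=3, y=9), (x=4, y=10), (x=5, y=11)
  Distance 7: (x=7, y=0), (x=6, y=1), (x=4, y=3), (x=3, y=4), (x=2, y=5), (x=1, y=6), (x=1, y=8), (x=2, y=9), (x=3, y=10), (x=4, y=11)
  Distance 8: (x=6, y=0), (x=5, y=1), (x=4, y=2), (x=3, y=3), (x=2, y=4), (x=1, y=5), (x=0, y=6), (x=1, y=7), (x=0, y=8), (x=1, y=9), (x=2, y=10), (x=3, y=11)
  Distance 9: (x=5, y=0), (x=4, y=1), (x=3, y=2), (x=2, y=3), (x=1, y=4), (x=0, y=5), (x=0, y=9), (x=1, y=10), (x=2, y=11)
  Distance 10: (x=4, y=0), (x=2, y=2), (x=1, y=3), (x=0, y=4), (x=0, y=10), (x=1, y=11)
  Distance 11: (x=3, y=0), (x=2, y=1), (x=1, y=2), (x=0, y=3), (x=0, y=11)
  Distance 12: (x=2, y=0), (x=1, y=1), (x=0, y=2)
  Distance 13: (x=1, y=0), (x=0, y=1)
  Distance 14: (x=0, y=0)
Total reachable: 91 (grid has 91 open cells total)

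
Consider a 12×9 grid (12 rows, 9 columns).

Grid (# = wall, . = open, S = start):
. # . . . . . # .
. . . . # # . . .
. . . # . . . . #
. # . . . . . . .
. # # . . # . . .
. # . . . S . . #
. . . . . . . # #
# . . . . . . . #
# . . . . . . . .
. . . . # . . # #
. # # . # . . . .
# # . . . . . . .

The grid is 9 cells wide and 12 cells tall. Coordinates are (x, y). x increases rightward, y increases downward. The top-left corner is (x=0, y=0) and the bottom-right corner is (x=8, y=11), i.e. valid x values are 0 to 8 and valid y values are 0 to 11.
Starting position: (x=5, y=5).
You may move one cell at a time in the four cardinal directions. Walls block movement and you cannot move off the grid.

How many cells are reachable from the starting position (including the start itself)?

Answer: Reachable cells: 83

Derivation:
BFS flood-fill from (x=5, y=5):
  Distance 0: (x=5, y=5)
  Distance 1: (x=4, y=5), (x=6, y=5), (x=5, y=6)
  Distance 2: (x=4, y=4), (x=6, y=4), (x=3, y=5), (x=7, y=5), (x=4, y=6), (x=6, y=6), (x=5, y=7)
  Distance 3: (x=4, y=3), (x=6, y=3), (x=3, y=4), (x=7, y=4), (x=2, y=5), (x=3, y=6), (x=4, y=7), (x=6, y=7), (x=5, y=8)
  Distance 4: (x=4, y=2), (x=6, y=2), (x=3, y=3), (x=5, y=3), (x=7, y=3), (x=8, y=4), (x=2, y=6), (x=3, y=7), (x=7, y=7), (x=4, y=8), (x=6, y=8), (x=5, y=9)
  Distance 5: (x=6, y=1), (x=5, y=2), (x=7, y=2), (x=2, y=3), (x=8, y=3), (x=1, y=6), (x=2, y=7), (x=3, y=8), (x=7, y=8), (x=6, y=9), (x=5, y=10)
  Distance 6: (x=6, y=0), (x=7, y=1), (x=2, y=2), (x=0, y=6), (x=1, y=7), (x=2, y=8), (x=8, y=8), (x=3, y=9), (x=6, y=10), (x=5, y=11)
  Distance 7: (x=5, y=0), (x=2, y=1), (x=8, y=1), (x=1, y=2), (x=0, y=5), (x=1, y=8), (x=2, y=9), (x=3, y=10), (x=7, y=10), (x=4, y=11), (x=6, y=11)
  Distance 8: (x=2, y=0), (x=4, y=0), (x=8, y=0), (x=1, y=1), (x=3, y=1), (x=0, y=2), (x=0, y=4), (x=1, y=9), (x=8, y=10), (x=3, y=11), (x=7, y=11)
  Distance 9: (x=3, y=0), (x=0, y=1), (x=0, y=3), (x=0, y=9), (x=2, y=11), (x=8, y=11)
  Distance 10: (x=0, y=0), (x=0, y=10)
Total reachable: 83 (grid has 83 open cells total)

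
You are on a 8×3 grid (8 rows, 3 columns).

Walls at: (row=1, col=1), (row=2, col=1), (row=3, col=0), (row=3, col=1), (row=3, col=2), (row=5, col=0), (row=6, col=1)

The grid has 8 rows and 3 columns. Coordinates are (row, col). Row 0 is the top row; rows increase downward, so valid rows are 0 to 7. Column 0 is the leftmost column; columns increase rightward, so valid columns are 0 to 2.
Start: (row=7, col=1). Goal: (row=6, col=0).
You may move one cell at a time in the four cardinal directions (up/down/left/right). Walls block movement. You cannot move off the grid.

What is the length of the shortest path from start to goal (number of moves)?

Answer: Shortest path length: 2

Derivation:
BFS from (row=7, col=1) until reaching (row=6, col=0):
  Distance 0: (row=7, col=1)
  Distance 1: (row=7, col=0), (row=7, col=2)
  Distance 2: (row=6, col=0), (row=6, col=2)  <- goal reached here
One shortest path (2 moves): (row=7, col=1) -> (row=7, col=0) -> (row=6, col=0)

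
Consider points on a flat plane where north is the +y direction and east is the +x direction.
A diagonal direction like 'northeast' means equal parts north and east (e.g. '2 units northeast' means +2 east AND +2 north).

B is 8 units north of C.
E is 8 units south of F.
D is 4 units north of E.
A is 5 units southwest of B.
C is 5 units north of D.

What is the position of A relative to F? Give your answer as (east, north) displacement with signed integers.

Answer: A is at (east=-5, north=4) relative to F.

Derivation:
Place F at the origin (east=0, north=0).
  E is 8 units south of F: delta (east=+0, north=-8); E at (east=0, north=-8).
  D is 4 units north of E: delta (east=+0, north=+4); D at (east=0, north=-4).
  C is 5 units north of D: delta (east=+0, north=+5); C at (east=0, north=1).
  B is 8 units north of C: delta (east=+0, north=+8); B at (east=0, north=9).
  A is 5 units southwest of B: delta (east=-5, north=-5); A at (east=-5, north=4).
Therefore A relative to F: (east=-5, north=4).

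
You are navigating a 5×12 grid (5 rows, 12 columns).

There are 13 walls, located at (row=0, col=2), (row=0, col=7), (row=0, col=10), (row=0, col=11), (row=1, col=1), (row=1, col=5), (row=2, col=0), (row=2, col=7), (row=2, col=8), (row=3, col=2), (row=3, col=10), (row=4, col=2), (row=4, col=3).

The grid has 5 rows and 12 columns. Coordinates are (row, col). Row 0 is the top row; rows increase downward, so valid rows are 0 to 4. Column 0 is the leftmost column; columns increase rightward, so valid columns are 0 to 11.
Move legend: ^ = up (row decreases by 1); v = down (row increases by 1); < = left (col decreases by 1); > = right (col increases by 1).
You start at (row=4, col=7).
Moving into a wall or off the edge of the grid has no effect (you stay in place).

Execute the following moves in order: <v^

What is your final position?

Answer: Final position: (row=3, col=6)

Derivation:
Start: (row=4, col=7)
  < (left): (row=4, col=7) -> (row=4, col=6)
  v (down): blocked, stay at (row=4, col=6)
  ^ (up): (row=4, col=6) -> (row=3, col=6)
Final: (row=3, col=6)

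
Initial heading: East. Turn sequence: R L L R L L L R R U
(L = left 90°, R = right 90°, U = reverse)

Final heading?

Answer: Final heading: South

Derivation:
Start: East
  R (right (90° clockwise)) -> South
  L (left (90° counter-clockwise)) -> East
  L (left (90° counter-clockwise)) -> North
  R (right (90° clockwise)) -> East
  L (left (90° counter-clockwise)) -> North
  L (left (90° counter-clockwise)) -> West
  L (left (90° counter-clockwise)) -> South
  R (right (90° clockwise)) -> West
  R (right (90° clockwise)) -> North
  U (U-turn (180°)) -> South
Final: South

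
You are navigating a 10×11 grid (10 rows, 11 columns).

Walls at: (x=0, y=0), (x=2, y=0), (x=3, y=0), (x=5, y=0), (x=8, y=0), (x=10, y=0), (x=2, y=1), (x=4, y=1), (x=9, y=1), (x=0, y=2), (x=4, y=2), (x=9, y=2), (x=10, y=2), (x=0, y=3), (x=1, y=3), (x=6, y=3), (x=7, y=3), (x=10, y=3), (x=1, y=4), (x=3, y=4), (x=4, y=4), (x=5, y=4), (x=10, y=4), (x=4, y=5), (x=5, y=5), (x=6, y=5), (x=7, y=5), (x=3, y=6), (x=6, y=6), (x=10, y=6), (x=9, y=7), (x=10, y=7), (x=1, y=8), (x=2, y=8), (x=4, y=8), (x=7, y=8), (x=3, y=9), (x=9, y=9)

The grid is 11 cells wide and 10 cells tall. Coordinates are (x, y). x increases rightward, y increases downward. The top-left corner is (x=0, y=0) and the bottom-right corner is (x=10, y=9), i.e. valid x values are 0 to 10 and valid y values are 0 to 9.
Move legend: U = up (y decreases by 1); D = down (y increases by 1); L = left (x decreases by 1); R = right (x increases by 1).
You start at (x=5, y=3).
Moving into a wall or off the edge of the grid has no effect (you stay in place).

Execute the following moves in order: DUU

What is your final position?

Start: (x=5, y=3)
  D (down): blocked, stay at (x=5, y=3)
  U (up): (x=5, y=3) -> (x=5, y=2)
  U (up): (x=5, y=2) -> (x=5, y=1)
Final: (x=5, y=1)

Answer: Final position: (x=5, y=1)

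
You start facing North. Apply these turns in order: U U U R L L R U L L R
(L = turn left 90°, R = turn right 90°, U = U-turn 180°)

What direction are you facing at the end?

Answer: Final heading: West

Derivation:
Start: North
  U (U-turn (180°)) -> South
  U (U-turn (180°)) -> North
  U (U-turn (180°)) -> South
  R (right (90° clockwise)) -> West
  L (left (90° counter-clockwise)) -> South
  L (left (90° counter-clockwise)) -> East
  R (right (90° clockwise)) -> South
  U (U-turn (180°)) -> North
  L (left (90° counter-clockwise)) -> West
  L (left (90° counter-clockwise)) -> South
  R (right (90° clockwise)) -> West
Final: West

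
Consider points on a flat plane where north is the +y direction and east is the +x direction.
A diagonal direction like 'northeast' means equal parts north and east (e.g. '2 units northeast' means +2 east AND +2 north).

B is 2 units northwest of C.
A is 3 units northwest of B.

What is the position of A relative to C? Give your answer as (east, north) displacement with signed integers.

Place C at the origin (east=0, north=0).
  B is 2 units northwest of C: delta (east=-2, north=+2); B at (east=-2, north=2).
  A is 3 units northwest of B: delta (east=-3, north=+3); A at (east=-5, north=5).
Therefore A relative to C: (east=-5, north=5).

Answer: A is at (east=-5, north=5) relative to C.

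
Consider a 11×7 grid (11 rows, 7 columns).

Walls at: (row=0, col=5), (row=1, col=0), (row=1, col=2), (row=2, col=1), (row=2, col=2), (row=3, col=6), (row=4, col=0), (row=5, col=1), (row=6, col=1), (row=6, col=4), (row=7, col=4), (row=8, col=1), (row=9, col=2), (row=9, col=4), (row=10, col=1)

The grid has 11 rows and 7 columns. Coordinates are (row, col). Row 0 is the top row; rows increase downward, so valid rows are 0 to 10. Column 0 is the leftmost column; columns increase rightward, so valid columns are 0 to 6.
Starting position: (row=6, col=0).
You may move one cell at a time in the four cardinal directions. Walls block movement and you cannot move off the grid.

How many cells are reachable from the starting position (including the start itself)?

BFS flood-fill from (row=6, col=0):
  Distance 0: (row=6, col=0)
  Distance 1: (row=5, col=0), (row=7, col=0)
  Distance 2: (row=7, col=1), (row=8, col=0)
  Distance 3: (row=7, col=2), (row=9, col=0)
  Distance 4: (row=6, col=2), (row=7, col=3), (row=8, col=2), (row=9, col=1), (row=10, col=0)
  Distance 5: (row=5, col=2), (row=6, col=3), (row=8, col=3)
  Distance 6: (row=4, col=2), (row=5, col=3), (row=8, col=4), (row=9, col=3)
  Distance 7: (row=3, col=2), (row=4, col=1), (row=4, col=3), (row=5, col=4), (row=8, col=5), (row=10, col=3)
  Distance 8: (row=3, col=1), (row=3, col=3), (row=4, col=4), (row=5, col=5), (row=7, col=5), (row=8, col=6), (row=9, col=5), (row=10, col=2), (row=10, col=4)
  Distance 9: (row=2, col=3), (row=3, col=0), (row=3, col=4), (row=4, col=5), (row=5, col=6), (row=6, col=5), (row=7, col=6), (row=9, col=6), (row=10, col=5)
  Distance 10: (row=1, col=3), (row=2, col=0), (row=2, col=4), (row=3, col=5), (row=4, col=6), (row=6, col=6), (row=10, col=6)
  Distance 11: (row=0, col=3), (row=1, col=4), (row=2, col=5)
  Distance 12: (row=0, col=2), (row=0, col=4), (row=1, col=5), (row=2, col=6)
  Distance 13: (row=0, col=1), (row=1, col=6)
  Distance 14: (row=0, col=0), (row=0, col=6), (row=1, col=1)
Total reachable: 62 (grid has 62 open cells total)

Answer: Reachable cells: 62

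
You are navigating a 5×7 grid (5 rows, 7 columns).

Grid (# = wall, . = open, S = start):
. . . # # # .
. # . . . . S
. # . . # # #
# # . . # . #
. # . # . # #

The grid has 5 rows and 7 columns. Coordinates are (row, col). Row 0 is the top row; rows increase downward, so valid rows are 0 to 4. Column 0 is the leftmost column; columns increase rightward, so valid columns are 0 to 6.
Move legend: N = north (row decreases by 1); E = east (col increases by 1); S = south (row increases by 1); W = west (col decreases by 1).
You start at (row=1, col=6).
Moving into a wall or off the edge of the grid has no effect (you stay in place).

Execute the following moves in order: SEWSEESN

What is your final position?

Answer: Final position: (row=0, col=6)

Derivation:
Start: (row=1, col=6)
  S (south): blocked, stay at (row=1, col=6)
  E (east): blocked, stay at (row=1, col=6)
  W (west): (row=1, col=6) -> (row=1, col=5)
  S (south): blocked, stay at (row=1, col=5)
  E (east): (row=1, col=5) -> (row=1, col=6)
  E (east): blocked, stay at (row=1, col=6)
  S (south): blocked, stay at (row=1, col=6)
  N (north): (row=1, col=6) -> (row=0, col=6)
Final: (row=0, col=6)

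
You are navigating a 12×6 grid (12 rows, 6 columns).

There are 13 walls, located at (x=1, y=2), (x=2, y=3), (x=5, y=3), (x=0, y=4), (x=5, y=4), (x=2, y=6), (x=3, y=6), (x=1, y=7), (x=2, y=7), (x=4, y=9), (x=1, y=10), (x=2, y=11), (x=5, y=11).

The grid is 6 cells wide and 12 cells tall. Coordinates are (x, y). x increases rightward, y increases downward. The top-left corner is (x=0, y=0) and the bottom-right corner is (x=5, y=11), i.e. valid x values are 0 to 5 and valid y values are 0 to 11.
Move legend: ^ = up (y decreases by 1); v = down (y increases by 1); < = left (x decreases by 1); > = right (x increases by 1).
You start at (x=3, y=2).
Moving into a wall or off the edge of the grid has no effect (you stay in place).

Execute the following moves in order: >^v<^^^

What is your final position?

Answer: Final position: (x=3, y=0)

Derivation:
Start: (x=3, y=2)
  > (right): (x=3, y=2) -> (x=4, y=2)
  ^ (up): (x=4, y=2) -> (x=4, y=1)
  v (down): (x=4, y=1) -> (x=4, y=2)
  < (left): (x=4, y=2) -> (x=3, y=2)
  ^ (up): (x=3, y=2) -> (x=3, y=1)
  ^ (up): (x=3, y=1) -> (x=3, y=0)
  ^ (up): blocked, stay at (x=3, y=0)
Final: (x=3, y=0)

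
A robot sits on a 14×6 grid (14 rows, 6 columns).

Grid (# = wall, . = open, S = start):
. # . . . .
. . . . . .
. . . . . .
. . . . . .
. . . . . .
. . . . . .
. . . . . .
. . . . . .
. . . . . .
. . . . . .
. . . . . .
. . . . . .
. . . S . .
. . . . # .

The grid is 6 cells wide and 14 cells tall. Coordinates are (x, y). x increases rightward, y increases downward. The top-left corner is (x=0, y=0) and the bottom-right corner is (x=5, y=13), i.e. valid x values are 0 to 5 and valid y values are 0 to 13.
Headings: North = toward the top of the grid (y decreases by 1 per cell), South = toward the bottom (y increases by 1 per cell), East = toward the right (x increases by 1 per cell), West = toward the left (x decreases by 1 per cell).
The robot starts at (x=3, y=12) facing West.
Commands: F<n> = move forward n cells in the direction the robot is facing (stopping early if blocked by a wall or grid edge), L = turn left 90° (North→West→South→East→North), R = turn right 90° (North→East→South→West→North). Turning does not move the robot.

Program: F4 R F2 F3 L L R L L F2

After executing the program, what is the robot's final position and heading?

Answer: Final position: (x=2, y=7), facing East

Derivation:
Start: (x=3, y=12), facing West
  F4: move forward 3/4 (blocked), now at (x=0, y=12)
  R: turn right, now facing North
  F2: move forward 2, now at (x=0, y=10)
  F3: move forward 3, now at (x=0, y=7)
  L: turn left, now facing West
  L: turn left, now facing South
  R: turn right, now facing West
  L: turn left, now facing South
  L: turn left, now facing East
  F2: move forward 2, now at (x=2, y=7)
Final: (x=2, y=7), facing East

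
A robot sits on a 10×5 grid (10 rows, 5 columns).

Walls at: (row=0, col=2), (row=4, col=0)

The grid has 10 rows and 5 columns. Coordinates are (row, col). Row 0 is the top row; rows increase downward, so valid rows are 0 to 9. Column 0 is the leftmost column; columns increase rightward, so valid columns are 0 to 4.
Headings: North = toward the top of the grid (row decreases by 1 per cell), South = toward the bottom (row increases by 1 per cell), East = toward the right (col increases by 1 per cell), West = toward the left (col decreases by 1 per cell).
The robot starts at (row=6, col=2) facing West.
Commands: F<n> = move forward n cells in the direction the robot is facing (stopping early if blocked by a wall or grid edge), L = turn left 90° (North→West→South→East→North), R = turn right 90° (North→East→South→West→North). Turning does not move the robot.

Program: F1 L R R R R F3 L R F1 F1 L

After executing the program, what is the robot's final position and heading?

Start: (row=6, col=2), facing West
  F1: move forward 1, now at (row=6, col=1)
  L: turn left, now facing South
  R: turn right, now facing West
  R: turn right, now facing North
  R: turn right, now facing East
  R: turn right, now facing South
  F3: move forward 3, now at (row=9, col=1)
  L: turn left, now facing East
  R: turn right, now facing South
  F1: move forward 0/1 (blocked), now at (row=9, col=1)
  F1: move forward 0/1 (blocked), now at (row=9, col=1)
  L: turn left, now facing East
Final: (row=9, col=1), facing East

Answer: Final position: (row=9, col=1), facing East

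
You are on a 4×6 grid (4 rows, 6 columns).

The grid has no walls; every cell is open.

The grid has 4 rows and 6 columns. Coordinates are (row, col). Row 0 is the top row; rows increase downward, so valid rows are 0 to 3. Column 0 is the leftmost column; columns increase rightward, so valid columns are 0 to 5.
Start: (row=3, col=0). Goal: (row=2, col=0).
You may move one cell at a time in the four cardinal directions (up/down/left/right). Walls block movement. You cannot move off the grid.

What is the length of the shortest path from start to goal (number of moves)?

BFS from (row=3, col=0) until reaching (row=2, col=0):
  Distance 0: (row=3, col=0)
  Distance 1: (row=2, col=0), (row=3, col=1)  <- goal reached here
One shortest path (1 moves): (row=3, col=0) -> (row=2, col=0)

Answer: Shortest path length: 1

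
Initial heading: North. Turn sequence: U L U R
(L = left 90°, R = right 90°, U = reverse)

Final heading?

Start: North
  U (U-turn (180°)) -> South
  L (left (90° counter-clockwise)) -> East
  U (U-turn (180°)) -> West
  R (right (90° clockwise)) -> North
Final: North

Answer: Final heading: North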